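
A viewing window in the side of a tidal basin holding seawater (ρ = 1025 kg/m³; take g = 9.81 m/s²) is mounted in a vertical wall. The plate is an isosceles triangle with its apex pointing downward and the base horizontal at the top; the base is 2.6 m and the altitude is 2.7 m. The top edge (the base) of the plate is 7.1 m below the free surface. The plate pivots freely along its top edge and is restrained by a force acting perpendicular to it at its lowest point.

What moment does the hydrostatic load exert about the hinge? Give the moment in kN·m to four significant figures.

γ = ρg = 1025 × 9.81 / 1000 = 10.05525 kN/m³.
With the apex down, the centroid sits h/3 = 2.7/3 = 0.9 m below the base (the top edge), so the centroid depth is h_c = 7.1 + 0.9 = 8 m.
A = ½ × 2.6 × 2.7 = 3.51 m².
Resultant F = γ·h_c·A = 10.05525 × 8 × 3.51 = 282.351 kN.
I_c = b·h³/36 = 2.6 × 2.7³/36 = 1.42155 m⁴.
Centre of pressure: y_p = y_c + I_c/(y_c·A) = 8 + 1.42155/(8 × 3.51) = 8 + 0.050625 = 8.05063 m along the plane.
The resultant acts 0.9 + 0.050625 = 0.950625 m (along the plate) below the hinge at the top edge, so the moment about the hinge is M = F × 0.950625 = 282.351 × 0.950625 = 268.41 kN·m.

M ≈ 268.4 kN·m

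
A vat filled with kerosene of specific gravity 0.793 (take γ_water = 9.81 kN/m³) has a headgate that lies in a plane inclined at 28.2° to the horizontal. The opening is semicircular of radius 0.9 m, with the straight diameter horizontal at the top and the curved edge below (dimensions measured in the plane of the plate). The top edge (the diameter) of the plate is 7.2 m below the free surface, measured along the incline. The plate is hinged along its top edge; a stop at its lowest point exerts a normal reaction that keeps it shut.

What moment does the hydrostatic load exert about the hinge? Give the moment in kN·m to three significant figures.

M ≈ 13.8 kN·m

γ = 0.793 × 9.81 = 7.77933 kN/m³.
Let θ = 28.2° be the plate's angle to the horizontal; measure y along the incline from where the plane meets the free surface. Vertical depth h = y·sinθ with sinθ = 0.472551.
The centroid of a semicircle lies 4r/(3π) = 0.381972 m from the diameter, here below the top edge, so y_c = 7.2 + 0.381972 = 7.58197 m and h_c = 7.58197 × 0.472551 = 3.58287 m.
A = πr²/2 = π × 0.9²/2 = 1.27235 m².
Resultant F = γ·h_c·A = 7.77933 × 3.58287 × 1.27235 = 35.4634 kN.
I_c = (π/8 − 8/(9π))·r⁴ = 0.109757 × 0.9⁴ = 0.0720116 m⁴.
Centre of pressure: y_p = y_c + I_c/(y_c·A) = 7.58197 + 0.0720116/(7.58197 × 1.27235) = 7.58197 + 0.00746472 = 7.58943 m along the plane.
The resultant acts 0.381972 + 0.00746472 = 0.389437 m (along the plate) below the hinge at the top edge, so the moment about the hinge is M = F × 0.389437 = 35.4634 × 0.389437 = 13.8108 kN·m.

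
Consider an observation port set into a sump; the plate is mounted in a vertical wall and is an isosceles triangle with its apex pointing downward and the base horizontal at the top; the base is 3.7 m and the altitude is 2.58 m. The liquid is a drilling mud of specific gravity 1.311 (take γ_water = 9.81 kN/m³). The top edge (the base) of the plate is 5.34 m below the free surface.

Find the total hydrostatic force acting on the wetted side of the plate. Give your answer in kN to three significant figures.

γ = 1.311 × 9.81 = 12.86091 kN/m³.
With the apex down, the centroid sits h/3 = 2.58/3 = 0.86 m below the base (the top edge), so the centroid depth is h_c = 5.34 + 0.86 = 6.2 m.
A = ½ × 3.7 × 2.58 = 4.773 m².
Resultant F = γ·h_c·A = 12.86091 × 6.2 × 4.773 = 380.588 kN.

F ≈ 381 kN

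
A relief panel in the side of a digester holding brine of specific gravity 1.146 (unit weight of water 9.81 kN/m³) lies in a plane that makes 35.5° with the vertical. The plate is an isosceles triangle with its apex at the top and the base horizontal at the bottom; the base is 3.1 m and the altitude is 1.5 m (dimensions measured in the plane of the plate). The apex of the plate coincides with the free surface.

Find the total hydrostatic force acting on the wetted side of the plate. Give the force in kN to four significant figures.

γ = 1.146 × 9.81 = 11.24226 kN/m³.
The plate makes 35.5° with the vertical, i.e. θ = 90° − 35.5° = 54.5° to the horizontal. Measuring y along the incline from the free-surface line, vertical depth h = y·sinθ with sinθ = 0.814116.
With the apex up, the centroid sits 2h/3 = 2 × 1.5/3 = 1 m below the apex, so y_c = 1 m and h_c = 1 × 0.814116 = 0.814116 m.
A = ½ × 3.1 × 1.5 = 2.325 m².
Resultant F = γ·h_c·A = 11.24226 × 0.814116 × 2.325 = 21.2796 kN.

F ≈ 21.28 kN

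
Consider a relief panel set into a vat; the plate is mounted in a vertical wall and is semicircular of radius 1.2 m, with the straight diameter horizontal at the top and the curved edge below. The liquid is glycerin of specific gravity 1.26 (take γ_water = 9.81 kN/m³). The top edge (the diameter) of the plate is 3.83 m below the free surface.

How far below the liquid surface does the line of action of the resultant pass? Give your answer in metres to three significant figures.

γ = 1.26 × 9.81 = 12.3606 kN/m³.
The centroid of a semicircle lies 4r/(3π) = 0.509296 m from the diameter, here below the top edge, so the centroid depth is h_c = 3.83 + 0.509296 = 4.3393 m.
A = πr²/2 = π × 1.2²/2 = 2.26195 m².
Resultant F = γ·h_c·A = 12.3606 × 4.3393 × 2.26195 = 121.323 kN.
I_c = (π/8 − 8/(9π))·r⁴ = 0.109757 × 1.2⁴ = 0.227592 m⁴.
Centre of pressure: y_p = y_c + I_c/(y_c·A) = 4.3393 + 0.227592/(4.3393 × 2.26195) = 4.3393 + 0.0231875 = 4.36249 m along the plane.

h_p = 4.36 m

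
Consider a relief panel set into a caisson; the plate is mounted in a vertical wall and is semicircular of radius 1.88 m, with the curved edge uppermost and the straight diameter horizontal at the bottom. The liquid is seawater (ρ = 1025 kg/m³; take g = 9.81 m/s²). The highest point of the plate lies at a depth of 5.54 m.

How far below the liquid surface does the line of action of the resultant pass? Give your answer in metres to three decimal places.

h_p = 6.659 m

γ = ρg = 1025 × 9.81 / 1000 = 10.05525 kN/m³.
The centroid lies 4r/(3π) = 0.797897 m above the diameter, so r − 4r/(3π) = 1.88 − 0.797897 = 1.0821 m below the topmost point, so the centroid depth is h_c = 5.54 + 1.0821 = 6.6221 m.
A = πr²/2 = π × 1.88²/2 = 5.55182 m².
Resultant F = γ·h_c·A = 10.05525 × 6.6221 × 5.55182 = 369.678 kN.
I_c = (π/8 − 8/(9π))·r⁴ = 0.109757 × 1.88⁴ = 1.37108 m⁴.
Centre of pressure: y_p = y_c + I_c/(y_c·A) = 6.6221 + 1.37108/(6.6221 × 5.55182) = 6.6221 + 0.0372934 = 6.65939 m along the plane.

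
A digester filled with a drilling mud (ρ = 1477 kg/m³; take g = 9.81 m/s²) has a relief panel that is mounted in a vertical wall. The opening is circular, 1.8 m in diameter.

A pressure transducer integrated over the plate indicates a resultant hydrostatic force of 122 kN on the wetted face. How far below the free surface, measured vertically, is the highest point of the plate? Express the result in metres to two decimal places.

γ = ρg = 1477 × 9.81 / 1000 = 14.48937 kN/m³.
A = π(0.9)² = 2.54469 m².
From F = γ·h_c·A, the centroid depth is h_c = 122/(14.48937 × 2.54469) = 3.30884 m.
The centroid is at the centre, 0.9 m below the top of the plate, so the highest point sits at h_top = 3.30884 − 0.9 = 2.40884 m below the surface.

d_top ≈ 2.41 m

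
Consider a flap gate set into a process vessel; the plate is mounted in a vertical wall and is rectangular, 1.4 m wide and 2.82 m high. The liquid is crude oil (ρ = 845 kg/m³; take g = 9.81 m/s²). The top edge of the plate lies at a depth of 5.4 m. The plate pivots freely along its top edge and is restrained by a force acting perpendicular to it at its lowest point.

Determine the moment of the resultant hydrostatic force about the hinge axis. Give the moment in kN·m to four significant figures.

γ = ρg = 845 × 9.81 / 1000 = 8.28945 kN/m³.
The centroid lies 2.82/2 = 1.41 m below the top edge, so the centroid depth is h_c = 5.4 + 1.41 = 6.81 m.
A = 1.4 × 2.82 = 3.948 m².
Resultant F = γ·h_c·A = 8.28945 × 6.81 × 3.948 = 222.869 kN.
I_c = b·h³/12 = 1.4 × 2.82³/12 = 2.61634 m⁴.
Centre of pressure: y_p = y_c + I_c/(y_c·A) = 6.81 + 2.61634/(6.81 × 3.948) = 6.81 + 0.0973128 = 6.90731 m along the plane.
The resultant acts 1.41 + 0.0973128 = 1.50731 m (along the plate) below the hinge at the top edge, so the moment about the hinge is M = F × 1.50731 = 222.869 × 1.50731 = 335.933 kN·m.

M ≈ 335.9 kN·m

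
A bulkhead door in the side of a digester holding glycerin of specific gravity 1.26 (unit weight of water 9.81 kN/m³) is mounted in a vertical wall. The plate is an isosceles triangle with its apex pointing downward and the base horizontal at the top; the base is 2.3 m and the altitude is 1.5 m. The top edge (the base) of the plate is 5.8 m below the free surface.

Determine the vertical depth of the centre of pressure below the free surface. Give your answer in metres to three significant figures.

h_p = 6.32 m

γ = 1.26 × 9.81 = 12.3606 kN/m³.
With the apex down, the centroid sits h/3 = 1.5/3 = 0.5 m below the base (the top edge), so the centroid depth is h_c = 5.8 + 0.5 = 6.3 m.
A = ½ × 2.3 × 1.5 = 1.725 m².
Resultant F = γ·h_c·A = 12.3606 × 6.3 × 1.725 = 134.329 kN.
I_c = b·h³/36 = 2.3 × 1.5³/36 = 0.215625 m⁴.
Centre of pressure: y_p = y_c + I_c/(y_c·A) = 6.3 + 0.215625/(6.3 × 1.725) = 6.3 + 0.0198413 = 6.31984 m along the plane.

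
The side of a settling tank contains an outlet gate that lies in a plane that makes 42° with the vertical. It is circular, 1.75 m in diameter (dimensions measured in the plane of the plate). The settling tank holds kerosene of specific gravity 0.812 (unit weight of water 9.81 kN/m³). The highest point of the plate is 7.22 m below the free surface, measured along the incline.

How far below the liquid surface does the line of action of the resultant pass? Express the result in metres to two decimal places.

h_p = 6.03 m

γ = 0.812 × 9.81 = 7.96572 kN/m³.
The plate makes 42° with the vertical, i.e. θ = 90° − 42° = 48° to the horizontal. Measuring y along the incline from the free-surface line, vertical depth h = y·sinθ with sinθ = 0.743145.
The centroid is at the centre, 0.875 m below the top of the plate, so y_c = 7.22 + 0.875 = 8.095 m and h_c = 8.095 × 0.743145 = 6.01576 m.
A = π(0.875)² = 2.40528 m².
Resultant F = γ·h_c·A = 7.96572 × 6.01576 × 2.40528 = 115.261 kN.
I_c = πr⁴/4 = π × 0.875⁴/4 = 0.460386 m⁴.
Centre of pressure: y_p = y_c + I_c/(y_c·A) = 8.095 + 0.460386/(8.095 × 2.40528) = 8.095 + 0.023645 = 8.11865 m along the plane.
Vertically, h_p = y_p·sinθ = 8.11865 × 0.743145 = 6.03333 m.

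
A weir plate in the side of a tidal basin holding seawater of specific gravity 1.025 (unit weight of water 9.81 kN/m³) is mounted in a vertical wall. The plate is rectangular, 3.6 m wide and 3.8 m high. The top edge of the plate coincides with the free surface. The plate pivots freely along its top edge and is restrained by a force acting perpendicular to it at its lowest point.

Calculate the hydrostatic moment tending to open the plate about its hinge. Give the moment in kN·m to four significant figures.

γ = 1.025 × 9.81 = 10.05525 kN/m³.
The centroid lies 3.8/2 = 1.9 m below the top edge, so the centroid depth is h_c = 1.9 m.
A = 3.6 × 3.8 = 13.68 m².
Resultant F = γ·h_c·A = 10.05525 × 1.9 × 13.68 = 261.356 kN.
I_c = b·h³/12 = 3.6 × 3.8³/12 = 16.4616 m⁴.
Centre of pressure: y_p = y_c + I_c/(y_c·A) = 1.9 + 16.4616/(1.9 × 13.68) = 1.9 + 0.633333 = 2.53333 m along the plane.
The resultant acts 1.9 + 0.633333 = 2.53333 m (along the plate) below the hinge at the top edge, so the moment about the hinge is M = F × 2.53333 = 261.356 × 2.53333 = 662.101 kN·m.

M ≈ 662.1 kN·m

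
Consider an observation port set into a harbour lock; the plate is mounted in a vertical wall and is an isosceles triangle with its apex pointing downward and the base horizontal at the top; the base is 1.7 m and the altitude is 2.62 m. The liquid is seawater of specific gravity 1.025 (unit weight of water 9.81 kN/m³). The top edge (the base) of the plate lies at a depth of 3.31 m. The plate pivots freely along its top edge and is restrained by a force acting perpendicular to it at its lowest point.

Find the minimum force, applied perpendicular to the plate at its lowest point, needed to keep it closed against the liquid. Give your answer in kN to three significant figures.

γ = 1.025 × 9.81 = 10.05525 kN/m³.
With the apex down, the centroid sits h/3 = 2.62/3 = 0.873333 m below the base (the top edge), so the centroid depth is h_c = 3.31 + 0.873333 = 4.18333 m.
A = ½ × 1.7 × 2.62 = 2.227 m².
Resultant F = γ·h_c·A = 10.05525 × 4.18333 × 2.227 = 93.6775 kN.
I_c = b·h³/36 = 1.7 × 2.62³/36 = 0.849279 m⁴.
Centre of pressure: y_p = y_c + I_c/(y_c·A) = 4.18333 + 0.849279/(4.18333 × 2.227) = 4.18333 + 0.0911608 = 4.27449 m along the plane.
The resultant acts 0.873333 + 0.0911608 = 0.964494 m (along the plate) below the hinge at the top edge, so the moment about the hinge is M = F × 0.964494 = 93.6775 × 0.964494 = 90.3514 kN·m.
A normal force at the bottom, 2.62 m from the hinge, must supply this moment: P = 90.3514/2.62 = 34.4853 kN.

P ≈ 34.5 kN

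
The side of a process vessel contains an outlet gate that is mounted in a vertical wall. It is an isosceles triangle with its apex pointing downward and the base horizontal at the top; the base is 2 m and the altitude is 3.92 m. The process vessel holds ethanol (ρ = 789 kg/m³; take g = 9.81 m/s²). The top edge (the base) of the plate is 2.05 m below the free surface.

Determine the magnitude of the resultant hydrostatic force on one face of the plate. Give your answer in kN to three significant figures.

γ = ρg = 789 × 9.81 / 1000 = 7.74009 kN/m³.
With the apex down, the centroid sits h/3 = 3.92/3 = 1.30667 m below the base (the top edge), so the centroid depth is h_c = 2.05 + 1.30667 = 3.35667 m.
A = ½ × 2 × 3.92 = 3.92 m².
Resultant F = γ·h_c·A = 7.74009 × 3.35667 × 3.92 = 101.845 kN.

F ≈ 102 kN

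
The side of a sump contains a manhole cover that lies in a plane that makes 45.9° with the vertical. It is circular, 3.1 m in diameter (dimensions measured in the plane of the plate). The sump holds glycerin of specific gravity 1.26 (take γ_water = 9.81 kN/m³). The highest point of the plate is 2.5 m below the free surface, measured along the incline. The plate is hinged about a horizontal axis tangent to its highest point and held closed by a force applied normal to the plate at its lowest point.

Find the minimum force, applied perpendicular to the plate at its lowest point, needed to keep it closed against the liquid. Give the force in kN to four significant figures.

γ = 1.26 × 9.81 = 12.3606 kN/m³.
The plate makes 45.9° with the vertical, i.e. θ = 90° − 45.9° = 44.1° to the horizontal. Measuring y along the incline from the free-surface line, vertical depth h = y·sinθ with sinθ = 0.695913.
The centroid is at the centre, 1.55 m below the top of the plate, so y_c = 2.5 + 1.55 = 4.05 m and h_c = 4.05 × 0.695913 = 2.81845 m.
A = π(1.55)² = 7.54768 m².
Resultant F = γ·h_c·A = 12.3606 × 2.81845 × 7.54768 = 262.944 kN.
I_c = πr⁴/4 = π × 1.55⁴/4 = 4.53332 m⁴.
Centre of pressure: y_p = y_c + I_c/(y_c·A) = 4.05 + 4.53332/(4.05 × 7.54768) = 4.05 + 0.148302 = 4.1983 m along the plane.
The resultant acts 1.55 + 0.148302 = 1.6983 m (along the plate) below the hinge at the top edge, so the moment about the hinge is M = F × 1.6983 = 262.944 × 1.6983 = 446.558 kN·m.
A normal force at the bottom, 3.1 m from the hinge, must supply this moment: P = 446.558/3.1 = 144.051 kN.

P ≈ 144.1 kN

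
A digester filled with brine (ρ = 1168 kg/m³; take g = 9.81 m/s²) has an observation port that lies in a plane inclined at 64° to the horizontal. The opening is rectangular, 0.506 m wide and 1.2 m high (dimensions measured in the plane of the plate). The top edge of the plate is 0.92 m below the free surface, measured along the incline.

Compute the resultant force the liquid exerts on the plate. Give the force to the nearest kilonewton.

γ = ρg = 1168 × 9.81 / 1000 = 11.45808 kN/m³.
Let θ = 64° be the plate's angle to the horizontal; measure y along the incline from where the plane meets the free surface. Vertical depth h = y·sinθ with sinθ = 0.898794.
The centroid lies 1.2/2 = 0.6 m below the top edge, so y_c = 0.92 + 0.6 = 1.52 m and h_c = 1.52 × 0.898794 = 1.36617 m.
A = 0.506 × 1.2 = 0.6072 m².
Resultant F = γ·h_c·A = 11.45808 × 1.36617 × 0.6072 = 9.50492 kN.

F ≈ 10 kN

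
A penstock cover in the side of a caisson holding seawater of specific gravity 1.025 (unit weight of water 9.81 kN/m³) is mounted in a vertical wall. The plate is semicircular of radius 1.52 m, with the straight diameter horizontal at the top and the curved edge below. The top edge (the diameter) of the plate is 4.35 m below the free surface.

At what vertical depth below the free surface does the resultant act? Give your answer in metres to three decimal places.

h_p = 5.027 m

γ = 1.025 × 9.81 = 10.05525 kN/m³.
The centroid of a semicircle lies 4r/(3π) = 0.645108 m from the diameter, here below the top edge, so the centroid depth is h_c = 4.35 + 0.645108 = 4.99511 m.
A = πr²/2 = π × 1.52²/2 = 3.62917 m².
Resultant F = γ·h_c·A = 10.05525 × 4.99511 × 3.62917 = 182.283 kN.
I_c = (π/8 − 8/(9π))·r⁴ = 0.109757 × 1.52⁴ = 0.585877 m⁴.
Centre of pressure: y_p = y_c + I_c/(y_c·A) = 4.99511 + 0.585877/(4.99511 × 3.62917) = 4.99511 + 0.0323187 = 5.02743 m along the plane.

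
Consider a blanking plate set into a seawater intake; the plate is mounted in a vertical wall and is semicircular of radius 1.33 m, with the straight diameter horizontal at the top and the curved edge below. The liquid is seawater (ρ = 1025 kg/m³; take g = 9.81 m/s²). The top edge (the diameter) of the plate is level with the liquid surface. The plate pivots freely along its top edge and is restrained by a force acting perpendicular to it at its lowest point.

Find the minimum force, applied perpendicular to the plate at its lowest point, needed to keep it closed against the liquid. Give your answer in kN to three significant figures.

γ = ρg = 1025 × 9.81 / 1000 = 10.05525 kN/m³.
The centroid of a semicircle lies 4r/(3π) = 0.56447 m from the diameter, here below the top edge, so the centroid depth is h_c = 0.56447 m.
A = πr²/2 = π × 1.33²/2 = 2.77858 m².
Resultant F = γ·h_c·A = 10.05525 × 0.56447 × 2.77858 = 15.7709 kN.
I_c = (π/8 − 8/(9π))·r⁴ = 0.109757 × 1.33⁴ = 0.34343 m⁴.
Centre of pressure: y_p = y_c + I_c/(y_c·A) = 0.56447 + 0.34343/(0.56447 × 2.77858) = 0.56447 + 0.218965 = 0.783435 m along the plane.
The resultant acts 0.56447 + 0.218965 = 0.783435 m (along the plate) below the hinge at the top edge, so the moment about the hinge is M = F × 0.783435 = 15.7709 × 0.783435 = 12.3555 kN·m.
A normal force at the bottom, 1.33 m from the hinge, must supply this moment: P = 12.3555/1.33 = 9.28985 kN.

P ≈ 9.29 kN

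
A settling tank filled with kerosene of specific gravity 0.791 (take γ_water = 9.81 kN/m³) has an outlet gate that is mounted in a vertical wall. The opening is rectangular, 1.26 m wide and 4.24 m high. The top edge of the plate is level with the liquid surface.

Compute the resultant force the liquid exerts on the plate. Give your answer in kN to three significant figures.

γ = 0.791 × 9.81 = 7.75971 kN/m³.
The centroid lies 4.24/2 = 2.12 m below the top edge, so the centroid depth is h_c = 2.12 m.
A = 1.26 × 4.24 = 5.3424 m².
Resultant F = γ·h_c·A = 7.75971 × 2.12 × 5.3424 = 87.8856 kN.

F ≈ 87.9 kN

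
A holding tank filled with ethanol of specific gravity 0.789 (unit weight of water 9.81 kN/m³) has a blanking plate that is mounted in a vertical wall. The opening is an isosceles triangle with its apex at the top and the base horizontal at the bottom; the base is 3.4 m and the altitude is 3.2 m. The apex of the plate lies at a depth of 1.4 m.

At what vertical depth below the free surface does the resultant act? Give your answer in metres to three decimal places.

γ = 0.789 × 9.81 = 7.74009 kN/m³.
With the apex up, the centroid sits 2h/3 = 2 × 3.2/3 = 2.13333 m below the apex, so the centroid depth is h_c = 1.4 + 2.13333 = 3.53333 m.
A = ½ × 3.4 × 3.2 = 5.44 m².
Resultant F = γ·h_c·A = 7.74009 × 3.53333 × 5.44 = 148.775 kN.
I_c = b·h³/36 = 3.4 × 3.2³/36 = 3.09476 m⁴.
Centre of pressure: y_p = y_c + I_c/(y_c·A) = 3.53333 + 3.09476/(3.53333 × 5.44) = 3.53333 + 0.161007 = 3.69434 m along the plane.

h_p = 3.694 m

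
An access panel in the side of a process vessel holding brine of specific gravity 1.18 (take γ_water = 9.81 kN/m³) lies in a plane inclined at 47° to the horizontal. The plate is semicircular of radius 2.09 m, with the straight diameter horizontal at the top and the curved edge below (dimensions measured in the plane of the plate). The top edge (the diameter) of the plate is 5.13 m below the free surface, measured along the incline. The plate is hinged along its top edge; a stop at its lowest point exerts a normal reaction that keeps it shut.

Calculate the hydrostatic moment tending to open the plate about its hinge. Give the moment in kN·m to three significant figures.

M ≈ 328 kN·m

γ = 1.18 × 9.81 = 11.5758 kN/m³.
Let θ = 47° be the plate's angle to the horizontal; measure y along the incline from where the plane meets the free surface. Vertical depth h = y·sinθ with sinθ = 0.731354.
The centroid of a semicircle lies 4r/(3π) = 0.887024 m from the diameter, here below the top edge, so y_c = 5.13 + 0.887024 = 6.01702 m and h_c = 6.01702 × 0.731354 = 4.40057 m.
A = πr²/2 = π × 2.09²/2 = 6.8614 m².
Resultant F = γ·h_c·A = 11.5758 × 4.40057 × 6.8614 = 349.521 kN.
I_c = (π/8 − 8/(9π))·r⁴ = 0.109757 × 2.09⁴ = 2.0942 m⁴.
Centre of pressure: y_p = y_c + I_c/(y_c·A) = 6.01702 + 2.0942/(6.01702 × 6.8614) = 6.01702 + 0.0507252 = 6.06775 m along the plane.
The resultant acts 0.887024 + 0.0507252 = 0.937749 m (along the plate) below the hinge at the top edge, so the moment about the hinge is M = F × 0.937749 = 349.521 × 0.937749 = 327.763 kN·m.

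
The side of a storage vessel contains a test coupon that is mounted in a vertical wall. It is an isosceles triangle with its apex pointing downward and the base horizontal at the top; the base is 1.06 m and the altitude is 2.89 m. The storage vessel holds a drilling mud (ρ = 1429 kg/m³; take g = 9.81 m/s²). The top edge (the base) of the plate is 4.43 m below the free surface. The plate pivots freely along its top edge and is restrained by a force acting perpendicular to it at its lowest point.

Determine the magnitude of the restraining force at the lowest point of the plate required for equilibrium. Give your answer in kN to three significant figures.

γ = ρg = 1429 × 9.81 / 1000 = 14.01849 kN/m³.
With the apex down, the centroid sits h/3 = 2.89/3 = 0.963333 m below the base (the top edge), so the centroid depth is h_c = 4.43 + 0.963333 = 5.39333 m.
A = ½ × 1.06 × 2.89 = 1.5317 m².
Resultant F = γ·h_c·A = 14.01849 × 5.39333 × 1.5317 = 115.806 kN.
I_c = b·h³/36 = 1.06 × 2.89³/36 = 0.710717 m⁴.
Centre of pressure: y_p = y_c + I_c/(y_c·A) = 5.39333 + 0.710717/(5.39333 × 1.5317) = 5.39333 + 0.0860332 = 5.47936 m along the plane.
The resultant acts 0.963333 + 0.0860332 = 1.04937 m (along the plate) below the hinge at the top edge, so the moment about the hinge is M = F × 1.04937 = 115.806 × 1.04937 = 121.523 kN·m.
A normal force at the bottom, 2.89 m from the hinge, must supply this moment: P = 121.523/2.89 = 42.0495 kN.

P ≈ 42.0 kN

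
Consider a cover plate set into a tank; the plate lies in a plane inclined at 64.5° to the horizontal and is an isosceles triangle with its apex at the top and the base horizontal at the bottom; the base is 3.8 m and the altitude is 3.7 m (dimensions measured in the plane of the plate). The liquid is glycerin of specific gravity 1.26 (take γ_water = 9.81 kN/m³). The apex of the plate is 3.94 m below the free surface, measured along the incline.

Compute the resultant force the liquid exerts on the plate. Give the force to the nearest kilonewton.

F ≈ 502 kN

γ = 1.26 × 9.81 = 12.3606 kN/m³.
Let θ = 64.5° be the plate's angle to the horizontal; measure y along the incline from where the plane meets the free surface. Vertical depth h = y·sinθ with sinθ = 0.902585.
With the apex up, the centroid sits 2h/3 = 2 × 3.7/3 = 2.46667 m below the apex, so y_c = 3.94 + 2.46667 = 6.40667 m and h_c = 6.40667 × 0.902585 = 5.78256 m.
A = ½ × 3.8 × 3.7 = 7.03 m².
Resultant F = γ·h_c·A = 12.3606 × 5.78256 × 7.03 = 502.476 kN.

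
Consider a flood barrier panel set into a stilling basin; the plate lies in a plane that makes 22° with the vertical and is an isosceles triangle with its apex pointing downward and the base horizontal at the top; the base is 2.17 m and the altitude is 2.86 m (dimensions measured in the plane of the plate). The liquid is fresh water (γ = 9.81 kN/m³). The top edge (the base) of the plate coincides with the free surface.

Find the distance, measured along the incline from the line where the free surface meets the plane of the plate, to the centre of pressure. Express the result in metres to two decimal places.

γ = 9.81 kN/m³.
The plate makes 22° with the vertical, i.e. θ = 90° − 22° = 68° to the horizontal. Measuring y along the incline from the free-surface line, vertical depth h = y·sinθ with sinθ = 0.927184.
With the apex down, the centroid sits h/3 = 2.86/3 = 0.953333 m below the base (the top edge), so y_c = 0.953333 m and h_c = 0.953333 × 0.927184 = 0.883915 m.
A = ½ × 2.17 × 2.86 = 3.1031 m².
Resultant F = γ·h_c·A = 9.81 × 0.883915 × 3.1031 = 26.9076 kN.
I_c = b·h³/36 = 2.17 × 2.86³/36 = 1.41012 m⁴.
Centre of pressure: y_p = y_c + I_c/(y_c·A) = 0.953333 + 1.41012/(0.953333 × 3.1031) = 0.953333 + 0.476668 = 1.43 m along the plane.

y_p = 1.43 m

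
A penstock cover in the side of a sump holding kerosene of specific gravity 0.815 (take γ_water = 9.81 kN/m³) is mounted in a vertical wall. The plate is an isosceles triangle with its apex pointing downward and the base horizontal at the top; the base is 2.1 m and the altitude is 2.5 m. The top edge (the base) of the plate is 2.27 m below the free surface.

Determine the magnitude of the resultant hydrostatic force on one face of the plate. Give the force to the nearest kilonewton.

γ = 0.815 × 9.81 = 7.99515 kN/m³.
With the apex down, the centroid sits h/3 = 2.5/3 = 0.833333 m below the base (the top edge), so the centroid depth is h_c = 2.27 + 0.833333 = 3.10333 m.
A = ½ × 2.1 × 2.5 = 2.625 m².
Resultant F = γ·h_c·A = 7.99515 × 3.10333 × 2.625 = 65.1304 kN.

F ≈ 65 kN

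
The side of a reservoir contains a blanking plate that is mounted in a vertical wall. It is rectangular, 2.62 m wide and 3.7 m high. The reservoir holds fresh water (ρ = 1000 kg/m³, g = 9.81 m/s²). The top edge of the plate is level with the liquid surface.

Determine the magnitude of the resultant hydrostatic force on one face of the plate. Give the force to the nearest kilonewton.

γ = ρg = 1000 × 9.81 = 9810 N/m³ = 9.81 kN/m³.
The centroid lies 3.7/2 = 1.85 m below the top edge, so the centroid depth is h_c = 1.85 m.
A = 2.62 × 3.7 = 9.694 m².
Resultant F = γ·h_c·A = 9.81 × 1.85 × 9.694 = 175.932 kN.

F ≈ 176 kN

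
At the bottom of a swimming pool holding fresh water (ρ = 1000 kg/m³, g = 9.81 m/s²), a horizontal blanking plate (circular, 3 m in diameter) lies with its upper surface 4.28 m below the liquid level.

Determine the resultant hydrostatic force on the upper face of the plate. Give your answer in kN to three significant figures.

γ = ρg = 1000 × 9.81 = 9810 N/m³ = 9.81 kN/m³.
The plate is horizontal, so pressure is uniform at p = γ·h = 9.81 × 4.28 = 41.9868 kN/m².
A = π(1.5)² = 7.06858 m².
F = p·A = 41.9868 × 7.06858 = 296.787 kN.

F ≈ 297 kN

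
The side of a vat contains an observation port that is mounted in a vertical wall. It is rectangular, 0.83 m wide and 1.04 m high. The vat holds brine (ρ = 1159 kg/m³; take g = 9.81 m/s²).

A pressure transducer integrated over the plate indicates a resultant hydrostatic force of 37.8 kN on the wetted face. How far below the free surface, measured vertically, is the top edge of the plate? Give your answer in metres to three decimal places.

d_top ≈ 3.331 m

γ = ρg = 1159 × 9.81 / 1000 = 11.36979 kN/m³.
A = 0.83 × 1.04 = 0.8632 m².
From F = γ·h_c·A, the centroid depth is h_c = 37.8/(11.36979 × 0.8632) = 3.85148 m.
The centroid lies 1.04/2 = 0.52 m below the top edge, so the top edge sits at h_top = 3.85148 − 0.52 = 3.33148 m below the surface.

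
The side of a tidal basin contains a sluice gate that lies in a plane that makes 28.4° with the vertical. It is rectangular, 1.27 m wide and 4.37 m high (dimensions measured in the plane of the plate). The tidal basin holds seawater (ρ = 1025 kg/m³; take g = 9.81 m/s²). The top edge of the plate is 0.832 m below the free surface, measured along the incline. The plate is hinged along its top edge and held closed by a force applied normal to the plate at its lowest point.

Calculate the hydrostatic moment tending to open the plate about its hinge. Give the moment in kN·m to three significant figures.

M ≈ 402 kN·m

γ = ρg = 1025 × 9.81 / 1000 = 10.05525 kN/m³.
The plate makes 28.4° with the vertical, i.e. θ = 90° − 28.4° = 61.6° to the horizontal. Measuring y along the incline from the free-surface line, vertical depth h = y·sinθ with sinθ = 0.879649.
The centroid lies 4.37/2 = 2.185 m below the top edge, so y_c = 0.832 + 2.185 = 3.017 m and h_c = 3.017 × 0.879649 = 2.6539 m.
A = 1.27 × 4.37 = 5.5499 m².
Resultant F = γ·h_c·A = 10.05525 × 2.6539 × 5.5499 = 148.103 kN.
I_c = b·h³/12 = 1.27 × 4.37³/12 = 8.83216 m⁴.
Centre of pressure: y_p = y_c + I_c/(y_c·A) = 3.017 + 8.83216/(3.017 × 5.5499) = 3.017 + 0.527481 = 3.54448 m along the plane.
The resultant acts 2.185 + 0.527481 = 2.71248 m (along the plate) below the hinge at the top edge, so the moment about the hinge is M = F × 2.71248 = 148.103 × 2.71248 = 401.726 kN·m.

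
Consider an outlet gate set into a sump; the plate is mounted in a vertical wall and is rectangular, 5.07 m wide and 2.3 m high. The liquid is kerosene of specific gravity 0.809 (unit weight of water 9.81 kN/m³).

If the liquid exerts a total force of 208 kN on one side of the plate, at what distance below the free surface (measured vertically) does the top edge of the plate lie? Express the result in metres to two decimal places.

γ = 0.809 × 9.81 = 7.93629 kN/m³.
A = 5.07 × 2.3 = 11.661 m².
From F = γ·h_c·A, the centroid depth is h_c = 208/(7.93629 × 11.661) = 2.24755 m.
The centroid lies 2.3/2 = 1.15 m below the top edge, so the top edge sits at h_top = 2.24755 − 1.15 = 1.09755 m below the surface.

d_top ≈ 1.10 m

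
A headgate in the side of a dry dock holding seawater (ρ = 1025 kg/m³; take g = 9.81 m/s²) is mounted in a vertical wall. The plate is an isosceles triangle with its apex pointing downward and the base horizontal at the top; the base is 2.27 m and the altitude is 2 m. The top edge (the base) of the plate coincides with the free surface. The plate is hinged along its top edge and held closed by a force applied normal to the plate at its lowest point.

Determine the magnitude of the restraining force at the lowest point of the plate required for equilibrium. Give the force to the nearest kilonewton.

γ = ρg = 1025 × 9.81 / 1000 = 10.05525 kN/m³.
With the apex down, the centroid sits h/3 = 2/3 = 0.666667 m below the base (the top edge), so the centroid depth is h_c = 0.666667 m.
A = ½ × 2.27 × 2 = 2.27 m².
Resultant F = γ·h_c·A = 10.05525 × 0.666667 × 2.27 = 15.217 kN.
I_c = b·h³/36 = 2.27 × 2³/36 = 0.504444 m⁴.
Centre of pressure: y_p = y_c + I_c/(y_c·A) = 0.666667 + 0.504444/(0.666667 × 2.27) = 0.666667 + 0.333333 = 1 m along the plane.
The resultant acts 0.666667 + 0.333333 = 1 m (along the plate) below the hinge at the top edge, so the moment about the hinge is M = F × 1 = 15.217 × 1 = 15.217 kN·m.
A normal force at the bottom, 2 m from the hinge, must supply this moment: P = 15.217/2 = 7.6085 kN.

P ≈ 8 kN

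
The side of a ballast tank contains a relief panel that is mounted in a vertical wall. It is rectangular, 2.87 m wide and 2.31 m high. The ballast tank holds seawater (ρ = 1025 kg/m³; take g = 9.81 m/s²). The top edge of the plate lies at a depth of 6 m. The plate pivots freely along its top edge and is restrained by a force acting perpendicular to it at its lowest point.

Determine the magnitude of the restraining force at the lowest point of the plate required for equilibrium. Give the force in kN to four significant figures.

P ≈ 251.3 kN

γ = ρg = 1025 × 9.81 / 1000 = 10.05525 kN/m³.
The centroid lies 2.31/2 = 1.155 m below the top edge, so the centroid depth is h_c = 6 + 1.155 = 7.155 m.
A = 2.87 × 2.31 = 6.6297 m².
Resultant F = γ·h_c·A = 10.05525 × 7.155 × 6.6297 = 476.976 kN.
I_c = b·h³/12 = 2.87 × 2.31³/12 = 2.94806 m⁴.
Centre of pressure: y_p = y_c + I_c/(y_c·A) = 7.155 + 2.94806/(7.155 × 6.6297) = 7.155 + 0.0621488 = 7.21715 m along the plane.
The resultant acts 1.155 + 0.0621488 = 1.21715 m (along the plate) below the hinge at the top edge, so the moment about the hinge is M = F × 1.21715 = 476.976 × 1.21715 = 580.551 kN·m.
A normal force at the bottom, 2.31 m from the hinge, must supply this moment: P = 580.551/2.31 = 251.321 kN.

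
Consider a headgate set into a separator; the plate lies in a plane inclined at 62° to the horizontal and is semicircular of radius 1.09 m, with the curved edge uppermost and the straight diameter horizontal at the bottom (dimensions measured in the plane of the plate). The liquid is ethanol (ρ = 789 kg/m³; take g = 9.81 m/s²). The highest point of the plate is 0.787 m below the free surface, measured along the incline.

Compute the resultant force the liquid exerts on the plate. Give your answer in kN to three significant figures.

γ = ρg = 789 × 9.81 / 1000 = 7.74009 kN/m³.
Let θ = 62° be the plate's angle to the horizontal; measure y along the incline from where the plane meets the free surface. Vertical depth h = y·sinθ with sinθ = 0.882948.
The centroid lies 4r/(3π) = 0.46261 m above the diameter, so r − 4r/(3π) = 1.09 − 0.46261 = 0.62739 m below the topmost point, so y_c = 0.787 + 0.62739 = 1.41439 m and h_c = 1.41439 × 0.882948 = 1.24883 m.
A = πr²/2 = π × 1.09²/2 = 1.86626 m².
Resultant F = γ·h_c·A = 7.74009 × 1.24883 × 1.86626 = 18.0394 kN.

F ≈ 18.0 kN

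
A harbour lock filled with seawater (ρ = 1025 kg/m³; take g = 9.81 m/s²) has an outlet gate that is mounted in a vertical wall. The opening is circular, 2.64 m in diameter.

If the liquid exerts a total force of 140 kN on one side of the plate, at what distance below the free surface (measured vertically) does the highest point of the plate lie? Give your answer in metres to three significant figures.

γ = ρg = 1025 × 9.81 / 1000 = 10.05525 kN/m³.
A = π(1.32)² = 5.47391 m².
From F = γ·h_c·A, the centroid depth is h_c = 140/(10.05525 × 5.47391) = 2.54353 m.
The centroid is at the centre, 1.32 m below the top of the plate, so the highest point sits at h_top = 2.54353 − 1.32 = 1.22353 m below the surface.

d_top ≈ 1.22 m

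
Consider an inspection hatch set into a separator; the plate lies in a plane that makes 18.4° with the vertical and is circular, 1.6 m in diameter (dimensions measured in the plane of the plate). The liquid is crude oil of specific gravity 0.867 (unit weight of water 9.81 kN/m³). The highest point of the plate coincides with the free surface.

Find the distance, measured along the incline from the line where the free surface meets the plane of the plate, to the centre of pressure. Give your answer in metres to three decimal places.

y_p = 1.000 m

γ = 0.867 × 9.81 = 8.50527 kN/m³.
The plate makes 18.4° with the vertical, i.e. θ = 90° − 18.4° = 71.6° to the horizontal. Measuring y along the incline from the free-surface line, vertical depth h = y·sinθ with sinθ = 0.948876.
The centroid is at the centre, 0.8 m below the top of the plate, so y_c = 0.8 m and h_c = 0.8 × 0.948876 = 0.759101 m.
A = π(0.8)² = 2.01062 m².
Resultant F = γ·h_c·A = 8.50527 × 0.759101 × 2.01062 = 12.9813 kN.
I_c = πr⁴/4 = π × 0.8⁴/4 = 0.321699 m⁴.
Centre of pressure: y_p = y_c + I_c/(y_c·A) = 0.8 + 0.321699/(0.8 × 2.01062) = 0.8 + 0.2 = 1 m along the plane.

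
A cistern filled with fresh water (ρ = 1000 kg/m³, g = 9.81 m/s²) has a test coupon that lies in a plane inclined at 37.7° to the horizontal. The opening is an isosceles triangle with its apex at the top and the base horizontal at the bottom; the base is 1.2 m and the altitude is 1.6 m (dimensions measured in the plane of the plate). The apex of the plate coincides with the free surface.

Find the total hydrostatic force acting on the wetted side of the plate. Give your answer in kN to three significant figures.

F ≈ 6.14 kN

γ = ρg = 1000 × 9.81 = 9810 N/m³ = 9.81 kN/m³.
Let θ = 37.7° be the plate's angle to the horizontal; measure y along the incline from where the plane meets the free surface. Vertical depth h = y·sinθ with sinθ = 0.611527.
With the apex up, the centroid sits 2h/3 = 2 × 1.6/3 = 1.06667 m below the apex, so y_c = 1.06667 m and h_c = 1.06667 × 0.611527 = 0.652298 m.
A = ½ × 1.2 × 1.6 = 0.96 m².
Resultant F = γ·h_c·A = 9.81 × 0.652298 × 0.96 = 6.14308 kN.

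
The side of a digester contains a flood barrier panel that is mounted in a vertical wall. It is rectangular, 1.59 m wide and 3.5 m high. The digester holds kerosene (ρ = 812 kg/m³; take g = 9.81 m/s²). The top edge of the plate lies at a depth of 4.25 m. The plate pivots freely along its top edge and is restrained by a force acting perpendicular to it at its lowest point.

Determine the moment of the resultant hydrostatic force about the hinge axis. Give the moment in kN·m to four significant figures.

γ = ρg = 812 × 9.81 / 1000 = 7.96572 kN/m³.
The centroid lies 3.5/2 = 1.75 m below the top edge, so the centroid depth is h_c = 4.25 + 1.75 = 6 m.
A = 1.59 × 3.5 = 5.565 m².
Resultant F = γ·h_c·A = 7.96572 × 6 × 5.565 = 265.975 kN.
I_c = b·h³/12 = 1.59 × 3.5³/12 = 5.68094 m⁴.
Centre of pressure: y_p = y_c + I_c/(y_c·A) = 6 + 5.68094/(6 × 5.565) = 6 + 0.170139 = 6.17014 m along the plane.
The resultant acts 1.75 + 0.170139 = 1.92014 m (along the plate) below the hinge at the top edge, so the moment about the hinge is M = F × 1.92014 = 265.975 × 1.92014 = 510.709 kN·m.

M ≈ 510.7 kN·m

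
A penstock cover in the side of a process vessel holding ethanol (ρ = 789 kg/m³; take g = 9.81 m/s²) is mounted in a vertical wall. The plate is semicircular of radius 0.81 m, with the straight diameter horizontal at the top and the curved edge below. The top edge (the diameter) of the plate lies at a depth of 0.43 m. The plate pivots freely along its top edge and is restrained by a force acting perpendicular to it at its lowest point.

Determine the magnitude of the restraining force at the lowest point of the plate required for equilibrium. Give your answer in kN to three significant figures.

P ≈ 3.07 kN

γ = ρg = 789 × 9.81 / 1000 = 7.74009 kN/m³.
The centroid of a semicircle lies 4r/(3π) = 0.343775 m from the diameter, here below the top edge, so the centroid depth is h_c = 0.43 + 0.343775 = 0.773775 m.
A = πr²/2 = π × 0.81²/2 = 1.0306 m².
Resultant F = γ·h_c·A = 7.74009 × 0.773775 × 1.0306 = 6.17235 kN.
I_c = (π/8 − 8/(9π))·r⁴ = 0.109757 × 0.81⁴ = 0.0472468 m⁴.
Centre of pressure: y_p = y_c + I_c/(y_c·A) = 0.773775 + 0.0472468/(0.773775 × 1.0306) = 0.773775 + 0.0592472 = 0.833022 m along the plane.
The resultant acts 0.343775 + 0.0592472 = 0.403022 m (along the plate) below the hinge at the top edge, so the moment about the hinge is M = F × 0.403022 = 6.17235 × 0.403022 = 2.48759 kN·m.
A normal force at the bottom, 0.81 m from the hinge, must supply this moment: P = 2.48759/0.81 = 3.0711 kN.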